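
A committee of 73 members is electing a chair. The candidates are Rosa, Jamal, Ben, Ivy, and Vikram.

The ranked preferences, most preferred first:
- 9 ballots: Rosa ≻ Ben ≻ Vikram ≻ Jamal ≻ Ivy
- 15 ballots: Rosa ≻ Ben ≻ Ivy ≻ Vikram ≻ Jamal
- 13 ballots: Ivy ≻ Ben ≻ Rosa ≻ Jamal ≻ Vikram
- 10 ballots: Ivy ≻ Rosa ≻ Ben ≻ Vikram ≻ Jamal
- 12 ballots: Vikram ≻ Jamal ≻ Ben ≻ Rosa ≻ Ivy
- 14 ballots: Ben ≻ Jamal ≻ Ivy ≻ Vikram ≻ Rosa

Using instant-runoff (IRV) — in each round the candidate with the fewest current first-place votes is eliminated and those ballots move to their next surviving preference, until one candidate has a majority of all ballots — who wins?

Round 1: Rosa 24, Jamal 0, Ben 14, Ivy 23, Vikram 12. Jamal eliminated.
Round 2: Rosa 24, Ben 14, Ivy 23, Vikram 12. Vikram eliminated.
Round 3: Rosa 24, Ben 26, Ivy 23. Ivy eliminated.
Round 4: Rosa 34, Ben 39. Ben has a majority (≥37).

Ben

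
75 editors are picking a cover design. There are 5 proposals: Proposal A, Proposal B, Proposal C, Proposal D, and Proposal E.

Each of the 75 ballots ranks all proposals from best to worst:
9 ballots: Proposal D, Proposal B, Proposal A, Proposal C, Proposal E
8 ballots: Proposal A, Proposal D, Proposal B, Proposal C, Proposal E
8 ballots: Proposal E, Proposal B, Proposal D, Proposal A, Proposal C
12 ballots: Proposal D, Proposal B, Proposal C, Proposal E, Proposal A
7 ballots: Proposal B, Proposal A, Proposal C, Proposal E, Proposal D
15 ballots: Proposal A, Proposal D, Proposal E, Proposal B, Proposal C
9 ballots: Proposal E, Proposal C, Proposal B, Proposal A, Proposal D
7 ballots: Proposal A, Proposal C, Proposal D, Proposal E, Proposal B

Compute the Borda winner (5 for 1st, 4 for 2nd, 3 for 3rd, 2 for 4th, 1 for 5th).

Proposal D

Proposal A: 9×3 + 8×5 + 8×2 + 12×1 + 7×4 + 15×5 + 9×2 + 7×5 = 251
Proposal B: 9×4 + 8×3 + 8×4 + 12×4 + 7×5 + 15×2 + 9×3 + 7×1 = 239
Proposal C: 9×2 + 8×2 + 8×1 + 12×3 + 7×3 + 15×1 + 9×4 + 7×4 = 178
Proposal D: 9×5 + 8×4 + 8×3 + 12×5 + 7×1 + 15×4 + 9×1 + 7×3 = 258
Proposal E: 9×1 + 8×1 + 8×5 + 12×2 + 7×2 + 15×3 + 9×5 + 7×2 = 199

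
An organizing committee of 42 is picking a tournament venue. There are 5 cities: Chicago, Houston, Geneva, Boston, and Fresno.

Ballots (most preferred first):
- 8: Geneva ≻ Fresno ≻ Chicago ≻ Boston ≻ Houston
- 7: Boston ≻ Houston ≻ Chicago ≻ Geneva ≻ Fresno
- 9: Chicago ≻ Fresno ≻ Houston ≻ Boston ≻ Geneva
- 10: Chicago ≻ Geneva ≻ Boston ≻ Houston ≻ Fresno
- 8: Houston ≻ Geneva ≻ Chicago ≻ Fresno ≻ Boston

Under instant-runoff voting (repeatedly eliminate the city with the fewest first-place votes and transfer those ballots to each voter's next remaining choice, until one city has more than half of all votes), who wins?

Chicago

Round 1: Chicago 19, Houston 8, Geneva 8, Boston 7, Fresno 0. Fresno eliminated.
Round 2: Chicago 19, Houston 8, Geneva 8, Boston 7. Boston eliminated.
Round 3: Chicago 19, Houston 15, Geneva 8. Geneva eliminated.
Round 4: Chicago 27, Houston 15. Chicago has a majority (≥22).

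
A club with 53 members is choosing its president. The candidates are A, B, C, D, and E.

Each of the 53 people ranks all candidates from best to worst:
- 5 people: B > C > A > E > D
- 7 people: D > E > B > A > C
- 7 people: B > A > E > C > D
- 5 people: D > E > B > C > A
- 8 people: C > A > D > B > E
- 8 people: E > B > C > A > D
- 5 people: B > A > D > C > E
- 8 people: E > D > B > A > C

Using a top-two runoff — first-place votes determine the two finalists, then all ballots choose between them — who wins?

Round 1 first-place votes: A 0, B 17, C 8, D 12, E 16. B and E advance.
Runoff: B is ranked above E on 25 ballots, E above B on 28.

E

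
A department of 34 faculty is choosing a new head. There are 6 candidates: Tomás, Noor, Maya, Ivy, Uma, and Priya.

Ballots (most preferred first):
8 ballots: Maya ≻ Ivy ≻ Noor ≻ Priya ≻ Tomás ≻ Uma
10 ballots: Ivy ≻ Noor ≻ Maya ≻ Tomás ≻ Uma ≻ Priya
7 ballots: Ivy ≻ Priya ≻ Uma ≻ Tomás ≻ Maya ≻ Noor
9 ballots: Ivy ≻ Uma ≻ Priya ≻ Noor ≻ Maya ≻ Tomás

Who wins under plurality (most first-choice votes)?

Ivy

First-place votes: Tomás 0, Noor 0, Maya 8, Ivy 26, Uma 0, Priya 0.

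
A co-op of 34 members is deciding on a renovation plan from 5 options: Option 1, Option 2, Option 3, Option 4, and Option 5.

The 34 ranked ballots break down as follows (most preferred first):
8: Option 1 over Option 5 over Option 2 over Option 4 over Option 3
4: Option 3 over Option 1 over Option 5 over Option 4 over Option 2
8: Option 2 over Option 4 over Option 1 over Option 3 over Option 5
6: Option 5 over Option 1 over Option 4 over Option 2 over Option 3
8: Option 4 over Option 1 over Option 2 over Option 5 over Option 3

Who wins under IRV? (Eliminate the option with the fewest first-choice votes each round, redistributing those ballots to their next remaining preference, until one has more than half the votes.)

Round 1: Option 1 8, Option 2 8, Option 3 4, Option 4 8, Option 5 6. Option 3 eliminated.
Round 2: Option 1 12, Option 2 8, Option 4 8, Option 5 6. Option 5 eliminated.
Round 3: Option 1 18, Option 2 8, Option 4 8. Option 1 has a majority (≥18).

Option 1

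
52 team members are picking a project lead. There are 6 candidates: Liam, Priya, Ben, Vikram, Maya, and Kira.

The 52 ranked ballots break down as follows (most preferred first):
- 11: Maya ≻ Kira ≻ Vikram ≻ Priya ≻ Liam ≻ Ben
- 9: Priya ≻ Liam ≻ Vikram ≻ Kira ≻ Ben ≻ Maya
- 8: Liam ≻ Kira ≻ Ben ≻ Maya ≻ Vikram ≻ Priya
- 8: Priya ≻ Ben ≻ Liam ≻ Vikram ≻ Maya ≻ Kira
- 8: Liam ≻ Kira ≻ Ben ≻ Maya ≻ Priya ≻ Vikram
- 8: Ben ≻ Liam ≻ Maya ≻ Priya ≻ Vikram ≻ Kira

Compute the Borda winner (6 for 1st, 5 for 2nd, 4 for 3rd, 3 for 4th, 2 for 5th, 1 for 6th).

Liam: 11×2 + 9×5 + 8×6 + 8×4 + 8×6 + 8×5 = 235
Priya: 11×3 + 9×6 + 8×1 + 8×6 + 8×2 + 8×3 = 183
Ben: 11×1 + 9×2 + 8×4 + 8×5 + 8×4 + 8×6 = 181
Vikram: 11×4 + 9×4 + 8×2 + 8×3 + 8×1 + 8×2 = 144
Maya: 11×6 + 9×1 + 8×3 + 8×2 + 8×3 + 8×4 = 171
Kira: 11×5 + 9×3 + 8×5 + 8×1 + 8×5 + 8×1 = 178

Liam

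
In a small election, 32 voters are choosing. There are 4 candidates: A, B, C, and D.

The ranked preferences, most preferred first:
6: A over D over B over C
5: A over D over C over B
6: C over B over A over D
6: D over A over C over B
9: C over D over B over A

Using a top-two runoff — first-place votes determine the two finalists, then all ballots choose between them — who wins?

Round 1 first-place votes: A 11, B 0, C 15, D 6. C and A advance.
Runoff: C is ranked above A on 15 ballots, A above C on 17.

A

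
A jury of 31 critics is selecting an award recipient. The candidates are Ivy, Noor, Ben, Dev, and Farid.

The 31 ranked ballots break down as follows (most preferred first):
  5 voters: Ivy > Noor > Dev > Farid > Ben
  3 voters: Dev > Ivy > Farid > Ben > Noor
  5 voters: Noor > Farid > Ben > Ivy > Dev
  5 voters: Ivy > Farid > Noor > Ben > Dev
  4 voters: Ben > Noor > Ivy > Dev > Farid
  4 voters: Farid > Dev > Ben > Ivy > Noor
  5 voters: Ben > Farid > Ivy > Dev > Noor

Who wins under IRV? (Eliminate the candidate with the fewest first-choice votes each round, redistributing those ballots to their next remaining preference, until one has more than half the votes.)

Round 1: Ivy 10, Noor 5, Ben 9, Dev 3, Farid 4. Dev eliminated.
Round 2: Ivy 13, Noor 5, Ben 9, Farid 4. Farid eliminated.
Round 3: Ivy 13, Noor 5, Ben 13. Noor eliminated.
Round 4: Ivy 13, Ben 18. Ben has a majority (≥16).

Ben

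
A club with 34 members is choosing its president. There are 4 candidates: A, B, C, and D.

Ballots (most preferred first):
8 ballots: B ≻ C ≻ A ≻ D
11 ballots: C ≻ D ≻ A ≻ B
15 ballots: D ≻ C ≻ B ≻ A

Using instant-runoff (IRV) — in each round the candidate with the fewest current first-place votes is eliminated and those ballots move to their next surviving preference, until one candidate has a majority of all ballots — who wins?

C

Round 1: A 0, B 8, C 11, D 15. A eliminated.
Round 2: B 8, C 11, D 15. B eliminated.
Round 3: C 19, D 15. C has a majority (≥18).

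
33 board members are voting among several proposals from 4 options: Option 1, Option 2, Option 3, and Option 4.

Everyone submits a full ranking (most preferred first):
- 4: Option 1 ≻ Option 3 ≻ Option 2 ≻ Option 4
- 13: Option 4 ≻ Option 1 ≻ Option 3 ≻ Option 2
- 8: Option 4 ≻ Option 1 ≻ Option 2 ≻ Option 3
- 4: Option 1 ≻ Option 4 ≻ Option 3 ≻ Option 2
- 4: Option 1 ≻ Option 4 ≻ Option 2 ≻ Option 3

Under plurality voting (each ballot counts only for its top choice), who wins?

First-place votes: Option 1 12, Option 2 0, Option 3 0, Option 4 21.

Option 4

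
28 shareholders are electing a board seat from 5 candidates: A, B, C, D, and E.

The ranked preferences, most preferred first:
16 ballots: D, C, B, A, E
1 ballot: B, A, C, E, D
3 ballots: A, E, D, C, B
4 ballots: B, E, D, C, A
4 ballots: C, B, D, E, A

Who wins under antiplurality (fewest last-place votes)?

Last-place votes: A 8, B 3, C 0, D 1, E 16.

C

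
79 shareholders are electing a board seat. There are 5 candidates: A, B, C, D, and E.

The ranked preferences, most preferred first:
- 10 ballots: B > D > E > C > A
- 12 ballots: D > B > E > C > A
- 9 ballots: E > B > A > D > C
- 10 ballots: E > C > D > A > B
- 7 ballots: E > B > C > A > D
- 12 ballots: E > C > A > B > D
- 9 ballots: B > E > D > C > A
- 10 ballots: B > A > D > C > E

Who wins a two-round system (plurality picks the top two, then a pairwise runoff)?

Round 1 first-place votes: A 0, B 29, C 0, D 12, E 38. E and B advance.
Runoff: E is ranked above B on 38 ballots, B above E on 41.

B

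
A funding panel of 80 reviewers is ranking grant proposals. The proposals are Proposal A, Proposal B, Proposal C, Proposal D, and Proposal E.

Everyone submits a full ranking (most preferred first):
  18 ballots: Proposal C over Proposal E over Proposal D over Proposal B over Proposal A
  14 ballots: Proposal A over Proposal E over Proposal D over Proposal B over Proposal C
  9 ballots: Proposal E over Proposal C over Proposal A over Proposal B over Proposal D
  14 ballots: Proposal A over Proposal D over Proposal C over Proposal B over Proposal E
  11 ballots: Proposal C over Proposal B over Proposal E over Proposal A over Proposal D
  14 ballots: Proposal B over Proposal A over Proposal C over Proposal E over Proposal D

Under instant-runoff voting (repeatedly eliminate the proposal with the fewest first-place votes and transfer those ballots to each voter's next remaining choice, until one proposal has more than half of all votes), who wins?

Proposal A

Round 1: Proposal A 28, Proposal B 14, Proposal C 29, Proposal D 0, Proposal E 9. Proposal D eliminated.
Round 2: Proposal A 28, Proposal B 14, Proposal C 29, Proposal E 9. Proposal E eliminated.
Round 3: Proposal A 28, Proposal B 14, Proposal C 38. Proposal B eliminated.
Round 4: Proposal A 42, Proposal C 38. Proposal A has a majority (≥41).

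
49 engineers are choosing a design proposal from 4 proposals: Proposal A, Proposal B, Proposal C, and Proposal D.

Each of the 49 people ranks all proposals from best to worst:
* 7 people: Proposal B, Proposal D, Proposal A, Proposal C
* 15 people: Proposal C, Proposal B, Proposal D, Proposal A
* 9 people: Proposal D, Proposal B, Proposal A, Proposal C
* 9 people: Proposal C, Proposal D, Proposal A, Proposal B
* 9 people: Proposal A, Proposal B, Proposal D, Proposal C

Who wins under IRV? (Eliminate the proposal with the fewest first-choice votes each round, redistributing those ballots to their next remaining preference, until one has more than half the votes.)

Round 1: Proposal A 9, Proposal B 7, Proposal C 24, Proposal D 9. Proposal B eliminated.
Round 2: Proposal A 9, Proposal C 24, Proposal D 16. Proposal A eliminated.
Round 3: Proposal C 24, Proposal D 25. Proposal D has a majority (≥25).

Proposal D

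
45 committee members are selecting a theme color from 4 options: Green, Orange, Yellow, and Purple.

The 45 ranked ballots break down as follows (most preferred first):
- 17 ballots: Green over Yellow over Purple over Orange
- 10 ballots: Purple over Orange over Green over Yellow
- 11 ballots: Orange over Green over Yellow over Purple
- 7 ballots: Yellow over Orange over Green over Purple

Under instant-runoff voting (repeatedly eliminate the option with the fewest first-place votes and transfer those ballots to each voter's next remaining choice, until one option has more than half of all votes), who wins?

Orange

Round 1: Green 17, Orange 11, Yellow 7, Purple 10. Yellow eliminated.
Round 2: Green 17, Orange 18, Purple 10. Purple eliminated.
Round 3: Green 17, Orange 28. Orange has a majority (≥23).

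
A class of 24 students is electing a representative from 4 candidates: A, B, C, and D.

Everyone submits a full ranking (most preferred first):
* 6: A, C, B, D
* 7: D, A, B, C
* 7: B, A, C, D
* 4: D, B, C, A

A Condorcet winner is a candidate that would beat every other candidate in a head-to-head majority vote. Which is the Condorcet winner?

A vs B: 13–11
A vs C: 20–4
A vs D: 13–11
A beats every other candidate.

A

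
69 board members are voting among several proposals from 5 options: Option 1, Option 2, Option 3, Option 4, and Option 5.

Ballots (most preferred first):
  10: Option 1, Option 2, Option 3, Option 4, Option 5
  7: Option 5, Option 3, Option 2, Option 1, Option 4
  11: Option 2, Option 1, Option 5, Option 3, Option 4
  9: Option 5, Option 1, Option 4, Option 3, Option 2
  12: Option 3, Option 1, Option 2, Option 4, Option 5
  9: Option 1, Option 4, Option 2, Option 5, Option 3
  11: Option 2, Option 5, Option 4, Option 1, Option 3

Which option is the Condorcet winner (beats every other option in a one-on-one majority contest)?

Option 1

Option 1 vs Option 2: 40–29
Option 1 vs Option 3: 50–19
Option 1 vs Option 4: 58–11
Option 1 vs Option 5: 42–27
Option 1 beats every other option.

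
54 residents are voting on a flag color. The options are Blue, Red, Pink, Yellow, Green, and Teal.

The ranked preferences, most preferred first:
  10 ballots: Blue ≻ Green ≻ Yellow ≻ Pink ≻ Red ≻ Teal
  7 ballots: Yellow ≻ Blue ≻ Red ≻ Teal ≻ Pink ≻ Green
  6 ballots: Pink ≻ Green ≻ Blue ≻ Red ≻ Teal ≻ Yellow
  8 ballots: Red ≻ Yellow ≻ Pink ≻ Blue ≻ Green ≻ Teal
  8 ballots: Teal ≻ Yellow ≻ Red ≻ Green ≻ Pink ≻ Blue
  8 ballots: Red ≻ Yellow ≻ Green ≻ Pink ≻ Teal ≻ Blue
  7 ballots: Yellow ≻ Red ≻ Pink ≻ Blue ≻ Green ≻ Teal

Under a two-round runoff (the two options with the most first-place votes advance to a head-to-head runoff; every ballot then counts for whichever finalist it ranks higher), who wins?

Round 1 first-place votes: Blue 10, Red 16, Pink 6, Yellow 14, Green 0, Teal 8. Red and Yellow advance.
Runoff: Red is ranked above Yellow on 22 ballots, Yellow above Red on 32.

Yellow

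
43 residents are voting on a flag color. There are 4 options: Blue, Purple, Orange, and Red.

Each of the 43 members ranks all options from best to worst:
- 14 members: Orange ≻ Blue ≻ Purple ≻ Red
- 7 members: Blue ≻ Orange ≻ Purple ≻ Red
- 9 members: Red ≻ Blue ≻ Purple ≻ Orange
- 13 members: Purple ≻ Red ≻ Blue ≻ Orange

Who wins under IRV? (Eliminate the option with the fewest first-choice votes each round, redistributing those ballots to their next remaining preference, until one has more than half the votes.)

Round 1: Blue 7, Purple 13, Orange 14, Red 9. Blue eliminated.
Round 2: Purple 13, Orange 21, Red 9. Red eliminated.
Round 3: Purple 22, Orange 21. Purple has a majority (≥22).

Purple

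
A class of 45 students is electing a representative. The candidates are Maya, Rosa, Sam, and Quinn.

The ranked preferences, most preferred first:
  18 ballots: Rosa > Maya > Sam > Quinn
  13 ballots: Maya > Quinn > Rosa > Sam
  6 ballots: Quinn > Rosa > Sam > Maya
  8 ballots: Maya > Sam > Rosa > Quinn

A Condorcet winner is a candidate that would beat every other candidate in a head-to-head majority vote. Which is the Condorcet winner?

Rosa vs Maya: 24–21
Rosa vs Sam: 37–8
Rosa vs Quinn: 26–19
Rosa beats every other candidate.

Rosa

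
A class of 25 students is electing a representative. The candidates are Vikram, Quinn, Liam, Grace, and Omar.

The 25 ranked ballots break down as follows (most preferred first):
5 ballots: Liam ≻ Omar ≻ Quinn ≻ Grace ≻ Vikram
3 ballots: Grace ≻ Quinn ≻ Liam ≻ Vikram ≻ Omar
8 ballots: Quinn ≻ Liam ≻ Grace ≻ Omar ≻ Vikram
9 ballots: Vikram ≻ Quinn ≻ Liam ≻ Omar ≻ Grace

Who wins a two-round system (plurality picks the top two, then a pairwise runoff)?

Quinn

Round 1 first-place votes: Vikram 9, Quinn 8, Liam 5, Grace 3, Omar 0. Vikram and Quinn advance.
Runoff: Vikram is ranked above Quinn on 9 ballots, Quinn above Vikram on 16.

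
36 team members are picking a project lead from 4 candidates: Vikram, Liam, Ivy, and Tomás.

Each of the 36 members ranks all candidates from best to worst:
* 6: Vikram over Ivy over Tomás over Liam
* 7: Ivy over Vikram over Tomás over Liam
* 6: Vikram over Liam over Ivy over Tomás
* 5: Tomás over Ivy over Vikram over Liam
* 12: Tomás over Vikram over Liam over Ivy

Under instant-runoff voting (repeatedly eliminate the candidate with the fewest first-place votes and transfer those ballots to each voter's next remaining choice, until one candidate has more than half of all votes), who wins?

Round 1: Vikram 12, Liam 0, Ivy 7, Tomás 17. Liam eliminated.
Round 2: Vikram 12, Ivy 7, Tomás 17. Ivy eliminated.
Round 3: Vikram 19, Tomás 17. Vikram has a majority (≥19).

Vikram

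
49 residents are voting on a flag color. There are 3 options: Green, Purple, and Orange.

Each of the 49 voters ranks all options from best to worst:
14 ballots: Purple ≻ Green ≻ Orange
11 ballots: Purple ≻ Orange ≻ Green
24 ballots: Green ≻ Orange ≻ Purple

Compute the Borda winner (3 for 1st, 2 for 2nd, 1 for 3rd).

Green: 14×2 + 11×1 + 24×3 = 111
Purple: 14×3 + 11×3 + 24×1 = 99
Orange: 14×1 + 11×2 + 24×2 = 84

Green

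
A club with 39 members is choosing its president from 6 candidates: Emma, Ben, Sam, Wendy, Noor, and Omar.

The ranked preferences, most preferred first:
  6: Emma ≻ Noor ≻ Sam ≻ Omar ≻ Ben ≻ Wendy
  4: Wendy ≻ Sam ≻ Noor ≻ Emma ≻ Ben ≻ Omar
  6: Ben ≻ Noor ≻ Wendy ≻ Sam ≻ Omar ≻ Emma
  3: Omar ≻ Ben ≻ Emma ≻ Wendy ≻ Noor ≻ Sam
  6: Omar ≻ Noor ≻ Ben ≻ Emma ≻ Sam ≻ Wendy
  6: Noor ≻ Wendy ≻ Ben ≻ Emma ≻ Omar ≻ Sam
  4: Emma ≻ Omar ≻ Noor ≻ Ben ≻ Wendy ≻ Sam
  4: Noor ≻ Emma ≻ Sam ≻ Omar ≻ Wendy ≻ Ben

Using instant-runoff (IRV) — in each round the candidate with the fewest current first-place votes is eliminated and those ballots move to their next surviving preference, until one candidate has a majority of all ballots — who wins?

Noor

Round 1: Emma 10, Ben 6, Sam 0, Wendy 4, Noor 10, Omar 9. Sam eliminated.
Round 2: Emma 10, Ben 6, Wendy 4, Noor 10, Omar 9. Wendy eliminated.
Round 3: Emma 10, Ben 6, Noor 14, Omar 9. Ben eliminated.
Round 4: Emma 10, Noor 20, Omar 9. Noor has a majority (≥20).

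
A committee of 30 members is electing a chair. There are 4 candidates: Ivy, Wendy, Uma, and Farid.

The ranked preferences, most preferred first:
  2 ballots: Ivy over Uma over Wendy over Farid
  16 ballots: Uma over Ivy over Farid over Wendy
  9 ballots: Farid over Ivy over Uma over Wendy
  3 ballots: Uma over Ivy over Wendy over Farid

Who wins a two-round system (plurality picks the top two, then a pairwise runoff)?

Uma

Round 1 first-place votes: Ivy 2, Wendy 0, Uma 19, Farid 9. Uma and Farid advance.
Runoff: Uma is ranked above Farid on 21 ballots, Farid above Uma on 9.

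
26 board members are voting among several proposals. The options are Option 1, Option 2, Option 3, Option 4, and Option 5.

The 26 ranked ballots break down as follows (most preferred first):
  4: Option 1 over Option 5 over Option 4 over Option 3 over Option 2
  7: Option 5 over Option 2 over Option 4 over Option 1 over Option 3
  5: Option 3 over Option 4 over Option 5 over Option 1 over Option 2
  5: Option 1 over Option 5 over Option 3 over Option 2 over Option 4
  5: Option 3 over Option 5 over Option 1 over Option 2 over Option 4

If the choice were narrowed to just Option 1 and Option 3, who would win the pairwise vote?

Option 1 is ranked above Option 3 on 16 ballots; Option 3 above Option 1 on 10.

Option 1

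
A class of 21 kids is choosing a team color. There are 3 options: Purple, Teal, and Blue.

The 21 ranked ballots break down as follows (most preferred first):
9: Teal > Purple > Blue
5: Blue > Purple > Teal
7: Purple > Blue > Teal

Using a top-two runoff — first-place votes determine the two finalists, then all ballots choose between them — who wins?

Round 1 first-place votes: Purple 7, Teal 9, Blue 5. Teal and Purple advance.
Runoff: Teal is ranked above Purple on 9 ballots, Purple above Teal on 12.

Purple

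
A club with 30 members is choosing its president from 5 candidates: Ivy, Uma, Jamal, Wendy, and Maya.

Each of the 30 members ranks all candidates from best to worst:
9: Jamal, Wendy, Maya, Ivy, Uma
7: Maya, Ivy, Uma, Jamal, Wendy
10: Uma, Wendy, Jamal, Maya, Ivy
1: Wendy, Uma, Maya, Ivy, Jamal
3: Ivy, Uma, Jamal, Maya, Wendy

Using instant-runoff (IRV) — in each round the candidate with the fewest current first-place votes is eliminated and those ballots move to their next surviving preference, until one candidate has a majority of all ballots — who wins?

Uma

Round 1: Ivy 3, Uma 10, Jamal 9, Wendy 1, Maya 7. Wendy eliminated.
Round 2: Ivy 3, Uma 11, Jamal 9, Maya 7. Ivy eliminated.
Round 3: Uma 14, Jamal 9, Maya 7. Maya eliminated.
Round 4: Uma 21, Jamal 9. Uma has a majority (≥16).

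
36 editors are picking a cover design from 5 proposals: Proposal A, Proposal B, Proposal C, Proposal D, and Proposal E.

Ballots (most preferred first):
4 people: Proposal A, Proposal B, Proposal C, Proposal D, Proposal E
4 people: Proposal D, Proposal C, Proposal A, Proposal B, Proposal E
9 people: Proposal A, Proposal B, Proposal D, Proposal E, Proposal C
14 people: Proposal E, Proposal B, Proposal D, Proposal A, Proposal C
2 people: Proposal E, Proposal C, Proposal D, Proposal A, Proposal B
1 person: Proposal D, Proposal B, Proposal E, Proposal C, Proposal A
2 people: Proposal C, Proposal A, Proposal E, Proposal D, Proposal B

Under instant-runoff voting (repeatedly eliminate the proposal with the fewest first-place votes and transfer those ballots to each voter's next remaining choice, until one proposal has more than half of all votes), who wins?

Proposal A

Round 1: Proposal A 13, Proposal B 0, Proposal C 2, Proposal D 5, Proposal E 16. Proposal B eliminated.
Round 2: Proposal A 13, Proposal C 2, Proposal D 5, Proposal E 16. Proposal C eliminated.
Round 3: Proposal A 15, Proposal D 5, Proposal E 16. Proposal D eliminated.
Round 4: Proposal A 19, Proposal E 17. Proposal A has a majority (≥19).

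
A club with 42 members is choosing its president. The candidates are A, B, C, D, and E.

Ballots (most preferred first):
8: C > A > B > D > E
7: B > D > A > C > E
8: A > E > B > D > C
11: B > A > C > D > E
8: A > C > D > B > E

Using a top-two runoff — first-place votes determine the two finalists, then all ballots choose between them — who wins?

Round 1 first-place votes: A 16, B 18, C 8, D 0, E 0. B and A advance.
Runoff: B is ranked above A on 18 ballots, A above B on 24.

A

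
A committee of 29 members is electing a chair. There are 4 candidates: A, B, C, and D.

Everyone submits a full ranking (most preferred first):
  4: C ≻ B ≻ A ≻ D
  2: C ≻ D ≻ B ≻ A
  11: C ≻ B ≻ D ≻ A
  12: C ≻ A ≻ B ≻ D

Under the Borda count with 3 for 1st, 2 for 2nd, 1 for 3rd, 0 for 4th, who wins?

C

A: 4×1 + 2×0 + 11×0 + 12×2 = 28
B: 4×2 + 2×1 + 11×2 + 12×1 = 44
C: 4×3 + 2×3 + 11×3 + 12×3 = 87
D: 4×0 + 2×2 + 11×1 + 12×0 = 15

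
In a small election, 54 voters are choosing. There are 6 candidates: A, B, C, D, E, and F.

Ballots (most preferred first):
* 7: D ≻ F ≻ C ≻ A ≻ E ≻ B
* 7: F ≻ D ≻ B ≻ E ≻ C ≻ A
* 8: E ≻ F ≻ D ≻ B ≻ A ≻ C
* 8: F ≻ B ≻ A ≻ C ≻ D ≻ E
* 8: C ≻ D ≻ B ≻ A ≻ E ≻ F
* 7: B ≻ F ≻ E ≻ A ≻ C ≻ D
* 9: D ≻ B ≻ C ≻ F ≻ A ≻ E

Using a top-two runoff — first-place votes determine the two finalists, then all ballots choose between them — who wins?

Round 1 first-place votes: A 0, B 7, C 8, D 16, E 8, F 15. D and F advance.
Runoff: D is ranked above F on 24 ballots, F above D on 30.

F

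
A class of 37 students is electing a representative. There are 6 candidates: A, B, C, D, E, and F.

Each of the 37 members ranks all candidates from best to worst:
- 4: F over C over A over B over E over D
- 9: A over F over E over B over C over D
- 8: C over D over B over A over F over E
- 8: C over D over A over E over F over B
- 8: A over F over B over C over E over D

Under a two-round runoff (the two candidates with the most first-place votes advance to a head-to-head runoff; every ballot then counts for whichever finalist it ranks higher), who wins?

Round 1 first-place votes: A 17, B 0, C 16, D 0, E 0, F 4. A and C advance.
Runoff: A is ranked above C on 17 ballots, C above A on 20.

C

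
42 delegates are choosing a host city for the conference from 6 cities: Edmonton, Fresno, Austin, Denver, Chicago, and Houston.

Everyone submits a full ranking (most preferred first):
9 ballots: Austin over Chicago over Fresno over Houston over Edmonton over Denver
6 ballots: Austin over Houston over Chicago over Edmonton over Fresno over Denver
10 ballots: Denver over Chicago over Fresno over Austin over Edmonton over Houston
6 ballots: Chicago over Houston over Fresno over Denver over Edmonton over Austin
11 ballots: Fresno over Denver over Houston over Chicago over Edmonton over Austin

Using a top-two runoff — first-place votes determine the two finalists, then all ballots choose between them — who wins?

Fresno

Round 1 first-place votes: Edmonton 0, Fresno 11, Austin 15, Denver 10, Chicago 6, Houston 0. Austin and Fresno advance.
Runoff: Austin is ranked above Fresno on 15 ballots, Fresno above Austin on 27.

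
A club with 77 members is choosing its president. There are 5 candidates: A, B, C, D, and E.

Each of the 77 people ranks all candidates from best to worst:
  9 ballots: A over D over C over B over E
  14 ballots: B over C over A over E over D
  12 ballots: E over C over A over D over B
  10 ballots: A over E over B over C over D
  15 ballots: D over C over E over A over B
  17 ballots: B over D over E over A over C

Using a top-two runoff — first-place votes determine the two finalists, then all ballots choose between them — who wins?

A

Round 1 first-place votes: A 19, B 31, C 0, D 15, E 12. B and A advance.
Runoff: B is ranked above A on 31 ballots, A above B on 46.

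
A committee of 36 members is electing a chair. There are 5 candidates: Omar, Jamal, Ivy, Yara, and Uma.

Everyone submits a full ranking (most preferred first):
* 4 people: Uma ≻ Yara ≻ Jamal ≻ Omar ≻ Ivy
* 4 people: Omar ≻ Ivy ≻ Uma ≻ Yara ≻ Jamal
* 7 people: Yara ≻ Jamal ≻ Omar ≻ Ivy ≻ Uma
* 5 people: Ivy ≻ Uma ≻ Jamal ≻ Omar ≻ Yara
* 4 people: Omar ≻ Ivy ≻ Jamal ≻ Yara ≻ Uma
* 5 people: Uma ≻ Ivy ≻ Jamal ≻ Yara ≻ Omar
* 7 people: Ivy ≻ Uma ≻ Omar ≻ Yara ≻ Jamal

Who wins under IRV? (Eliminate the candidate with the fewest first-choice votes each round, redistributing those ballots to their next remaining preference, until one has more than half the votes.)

Omar

Round 1: Omar 8, Jamal 0, Ivy 12, Yara 7, Uma 9. Jamal eliminated.
Round 2: Omar 8, Ivy 12, Yara 7, Uma 9. Yara eliminated.
Round 3: Omar 15, Ivy 12, Uma 9. Uma eliminated.
Round 4: Omar 19, Ivy 17. Omar has a majority (≥19).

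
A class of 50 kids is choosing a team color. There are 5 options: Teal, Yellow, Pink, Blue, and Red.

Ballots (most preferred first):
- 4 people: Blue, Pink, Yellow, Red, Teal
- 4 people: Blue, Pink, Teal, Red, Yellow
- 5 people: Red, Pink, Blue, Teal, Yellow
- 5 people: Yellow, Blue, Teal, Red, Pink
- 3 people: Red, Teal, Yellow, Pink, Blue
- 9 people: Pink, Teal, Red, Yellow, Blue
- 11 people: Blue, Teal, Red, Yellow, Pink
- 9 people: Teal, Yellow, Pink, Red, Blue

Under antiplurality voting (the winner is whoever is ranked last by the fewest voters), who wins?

Red

Last-place votes: Teal 4, Yellow 9, Pink 16, Blue 21, Red 0.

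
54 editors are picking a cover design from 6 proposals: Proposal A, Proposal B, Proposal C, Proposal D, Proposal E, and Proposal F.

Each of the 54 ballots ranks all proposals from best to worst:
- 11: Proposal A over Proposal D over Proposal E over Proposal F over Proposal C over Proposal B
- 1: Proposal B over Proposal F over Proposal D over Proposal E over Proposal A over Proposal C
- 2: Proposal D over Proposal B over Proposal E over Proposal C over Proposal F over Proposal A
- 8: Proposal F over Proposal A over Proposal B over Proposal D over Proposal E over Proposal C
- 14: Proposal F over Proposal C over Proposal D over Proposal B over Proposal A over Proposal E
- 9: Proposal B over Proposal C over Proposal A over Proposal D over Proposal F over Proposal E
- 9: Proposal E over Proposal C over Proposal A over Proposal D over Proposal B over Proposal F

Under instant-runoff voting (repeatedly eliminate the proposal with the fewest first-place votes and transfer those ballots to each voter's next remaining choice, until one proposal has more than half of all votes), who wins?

Round 1: Proposal A 11, Proposal B 10, Proposal C 0, Proposal D 2, Proposal E 9, Proposal F 22. Proposal C eliminated.
Round 2: Proposal A 11, Proposal B 10, Proposal D 2, Proposal E 9, Proposal F 22. Proposal D eliminated.
Round 3: Proposal A 11, Proposal B 12, Proposal E 9, Proposal F 22. Proposal E eliminated.
Round 4: Proposal A 20, Proposal B 12, Proposal F 22. Proposal B eliminated.
Round 5: Proposal A 29, Proposal F 25. Proposal A has a majority (≥28).

Proposal A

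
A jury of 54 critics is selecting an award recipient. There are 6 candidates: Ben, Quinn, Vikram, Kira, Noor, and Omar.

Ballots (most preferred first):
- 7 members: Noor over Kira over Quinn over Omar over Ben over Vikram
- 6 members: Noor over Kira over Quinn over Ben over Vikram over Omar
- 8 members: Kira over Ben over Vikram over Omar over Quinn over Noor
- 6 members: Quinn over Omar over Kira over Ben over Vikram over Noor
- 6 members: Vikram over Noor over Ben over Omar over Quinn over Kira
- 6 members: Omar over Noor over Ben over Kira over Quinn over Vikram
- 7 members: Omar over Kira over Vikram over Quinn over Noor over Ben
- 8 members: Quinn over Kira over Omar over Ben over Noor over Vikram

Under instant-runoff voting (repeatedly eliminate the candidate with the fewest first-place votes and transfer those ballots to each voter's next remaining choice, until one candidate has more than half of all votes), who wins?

Round 1: Ben 0, Quinn 14, Vikram 6, Kira 8, Noor 13, Omar 13. Ben eliminated.
Round 2: Quinn 14, Vikram 6, Kira 8, Noor 13, Omar 13. Vikram eliminated.
Round 3: Quinn 14, Kira 8, Noor 19, Omar 13. Kira eliminated.
Round 4: Quinn 14, Noor 19, Omar 21. Quinn eliminated.
Round 5: Noor 19, Omar 35. Omar has a majority (≥28).

Omar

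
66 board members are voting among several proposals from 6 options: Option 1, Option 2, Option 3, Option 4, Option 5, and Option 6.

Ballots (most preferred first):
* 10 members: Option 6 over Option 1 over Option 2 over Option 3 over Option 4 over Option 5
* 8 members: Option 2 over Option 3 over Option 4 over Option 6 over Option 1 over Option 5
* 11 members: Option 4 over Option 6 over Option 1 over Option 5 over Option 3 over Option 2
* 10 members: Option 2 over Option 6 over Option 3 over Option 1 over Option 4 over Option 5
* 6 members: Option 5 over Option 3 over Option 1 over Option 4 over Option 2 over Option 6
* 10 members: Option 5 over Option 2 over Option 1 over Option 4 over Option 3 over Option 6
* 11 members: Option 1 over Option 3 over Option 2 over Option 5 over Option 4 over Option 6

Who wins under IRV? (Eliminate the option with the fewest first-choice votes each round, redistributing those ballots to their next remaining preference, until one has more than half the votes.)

Option 1

Round 1: Option 1 11, Option 2 18, Option 3 0, Option 4 11, Option 5 16, Option 6 10. Option 3 eliminated.
Round 2: Option 1 11, Option 2 18, Option 4 11, Option 5 16, Option 6 10. Option 6 eliminated.
Round 3: Option 1 21, Option 2 18, Option 4 11, Option 5 16. Option 4 eliminated.
Round 4: Option 1 32, Option 2 18, Option 5 16. Option 5 eliminated.
Round 5: Option 1 38, Option 2 28. Option 1 has a majority (≥34).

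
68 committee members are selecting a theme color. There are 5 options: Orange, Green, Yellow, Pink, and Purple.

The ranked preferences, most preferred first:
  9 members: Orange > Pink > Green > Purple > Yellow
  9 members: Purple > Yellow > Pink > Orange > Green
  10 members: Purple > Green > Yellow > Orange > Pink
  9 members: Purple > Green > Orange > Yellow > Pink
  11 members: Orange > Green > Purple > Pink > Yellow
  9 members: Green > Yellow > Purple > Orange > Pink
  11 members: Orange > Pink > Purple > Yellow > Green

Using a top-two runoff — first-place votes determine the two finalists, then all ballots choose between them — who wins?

Round 1 first-place votes: Orange 31, Green 9, Yellow 0, Pink 0, Purple 28. Orange and Purple advance.
Runoff: Orange is ranked above Purple on 31 ballots, Purple above Orange on 37.

Purple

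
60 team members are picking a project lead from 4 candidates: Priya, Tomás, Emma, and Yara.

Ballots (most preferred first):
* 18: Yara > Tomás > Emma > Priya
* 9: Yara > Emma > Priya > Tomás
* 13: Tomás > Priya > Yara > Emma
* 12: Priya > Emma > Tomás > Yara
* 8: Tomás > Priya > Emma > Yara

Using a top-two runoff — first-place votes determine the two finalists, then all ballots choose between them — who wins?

Round 1 first-place votes: Priya 12, Tomás 21, Emma 0, Yara 27. Yara and Tomás advance.
Runoff: Yara is ranked above Tomás on 27 ballots, Tomás above Yara on 33.

Tomás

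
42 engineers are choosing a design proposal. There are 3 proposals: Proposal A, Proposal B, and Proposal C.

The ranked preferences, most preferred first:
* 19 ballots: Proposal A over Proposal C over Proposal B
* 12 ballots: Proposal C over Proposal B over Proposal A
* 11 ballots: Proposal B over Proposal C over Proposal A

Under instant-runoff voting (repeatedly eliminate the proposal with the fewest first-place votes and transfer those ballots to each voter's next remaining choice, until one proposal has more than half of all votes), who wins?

Proposal C

Round 1: Proposal A 19, Proposal B 11, Proposal C 12. Proposal B eliminated.
Round 2: Proposal A 19, Proposal C 23. Proposal C has a majority (≥22).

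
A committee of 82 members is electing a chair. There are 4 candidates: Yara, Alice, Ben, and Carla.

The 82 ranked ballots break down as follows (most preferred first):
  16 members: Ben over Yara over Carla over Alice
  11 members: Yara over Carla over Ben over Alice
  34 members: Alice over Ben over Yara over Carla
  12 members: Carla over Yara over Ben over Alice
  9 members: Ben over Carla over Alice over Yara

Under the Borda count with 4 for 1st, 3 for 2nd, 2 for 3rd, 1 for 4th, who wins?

Yara: 16×3 + 11×4 + 34×2 + 12×3 + 9×1 = 205
Alice: 16×1 + 11×1 + 34×4 + 12×1 + 9×2 = 193
Ben: 16×4 + 11×2 + 34×3 + 12×2 + 9×4 = 248
Carla: 16×2 + 11×3 + 34×1 + 12×4 + 9×3 = 174

Ben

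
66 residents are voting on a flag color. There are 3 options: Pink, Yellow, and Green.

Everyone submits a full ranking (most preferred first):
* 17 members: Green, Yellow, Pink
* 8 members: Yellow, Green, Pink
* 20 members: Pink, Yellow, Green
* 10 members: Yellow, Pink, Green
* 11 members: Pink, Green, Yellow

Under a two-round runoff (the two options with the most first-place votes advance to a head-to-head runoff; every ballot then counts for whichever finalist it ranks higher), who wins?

Yellow

Round 1 first-place votes: Pink 31, Yellow 18, Green 17. Pink and Yellow advance.
Runoff: Pink is ranked above Yellow on 31 ballots, Yellow above Pink on 35.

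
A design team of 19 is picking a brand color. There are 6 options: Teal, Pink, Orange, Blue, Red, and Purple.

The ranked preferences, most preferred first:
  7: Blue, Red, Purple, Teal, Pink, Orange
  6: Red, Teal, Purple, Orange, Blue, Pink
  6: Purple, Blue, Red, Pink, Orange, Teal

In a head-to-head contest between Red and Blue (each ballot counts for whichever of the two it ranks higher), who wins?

Blue

Red is ranked above Blue on 6 ballots; Blue above Red on 13.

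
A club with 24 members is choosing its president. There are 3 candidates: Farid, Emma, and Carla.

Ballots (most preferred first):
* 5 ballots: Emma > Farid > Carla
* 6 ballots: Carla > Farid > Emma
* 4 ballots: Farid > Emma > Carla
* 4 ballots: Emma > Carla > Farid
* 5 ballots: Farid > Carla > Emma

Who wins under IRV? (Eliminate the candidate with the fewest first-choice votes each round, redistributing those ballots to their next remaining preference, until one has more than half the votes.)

Farid

Round 1: Farid 9, Emma 9, Carla 6. Carla eliminated.
Round 2: Farid 15, Emma 9. Farid has a majority (≥13).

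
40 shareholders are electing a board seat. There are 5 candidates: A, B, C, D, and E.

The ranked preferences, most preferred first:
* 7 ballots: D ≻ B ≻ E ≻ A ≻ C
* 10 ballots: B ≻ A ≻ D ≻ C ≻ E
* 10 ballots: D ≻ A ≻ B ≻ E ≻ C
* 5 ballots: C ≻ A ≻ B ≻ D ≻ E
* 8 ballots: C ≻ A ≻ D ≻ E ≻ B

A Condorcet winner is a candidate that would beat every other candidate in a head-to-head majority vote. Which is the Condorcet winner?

A vs B: 23–17
A vs C: 27–13
A vs D: 23–17
A vs E: 33–7
A beats every other candidate.

A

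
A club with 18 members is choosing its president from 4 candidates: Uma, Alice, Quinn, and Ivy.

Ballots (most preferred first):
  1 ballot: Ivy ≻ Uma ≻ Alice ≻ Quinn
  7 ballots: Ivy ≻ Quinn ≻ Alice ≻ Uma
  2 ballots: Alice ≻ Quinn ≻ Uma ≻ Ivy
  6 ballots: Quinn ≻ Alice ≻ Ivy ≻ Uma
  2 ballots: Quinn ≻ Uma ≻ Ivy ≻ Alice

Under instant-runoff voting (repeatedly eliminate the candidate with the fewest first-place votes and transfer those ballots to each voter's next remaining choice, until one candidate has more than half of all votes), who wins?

Quinn

Round 1: Uma 0, Alice 2, Quinn 8, Ivy 8. Uma eliminated.
Round 2: Alice 2, Quinn 8, Ivy 8. Alice eliminated.
Round 3: Quinn 10, Ivy 8. Quinn has a majority (≥10).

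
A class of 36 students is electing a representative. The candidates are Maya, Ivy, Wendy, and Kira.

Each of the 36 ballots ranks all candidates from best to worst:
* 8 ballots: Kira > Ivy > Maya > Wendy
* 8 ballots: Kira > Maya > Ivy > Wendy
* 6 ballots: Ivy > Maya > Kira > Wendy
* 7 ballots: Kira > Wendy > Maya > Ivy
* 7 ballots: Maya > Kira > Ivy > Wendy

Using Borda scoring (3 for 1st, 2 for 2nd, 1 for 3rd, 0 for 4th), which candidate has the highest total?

Maya: 8×1 + 8×2 + 6×2 + 7×1 + 7×3 = 64
Ivy: 8×2 + 8×1 + 6×3 + 7×0 + 7×1 = 49
Wendy: 8×0 + 8×0 + 6×0 + 7×2 + 7×0 = 14
Kira: 8×3 + 8×3 + 6×1 + 7×3 + 7×2 = 89

Kira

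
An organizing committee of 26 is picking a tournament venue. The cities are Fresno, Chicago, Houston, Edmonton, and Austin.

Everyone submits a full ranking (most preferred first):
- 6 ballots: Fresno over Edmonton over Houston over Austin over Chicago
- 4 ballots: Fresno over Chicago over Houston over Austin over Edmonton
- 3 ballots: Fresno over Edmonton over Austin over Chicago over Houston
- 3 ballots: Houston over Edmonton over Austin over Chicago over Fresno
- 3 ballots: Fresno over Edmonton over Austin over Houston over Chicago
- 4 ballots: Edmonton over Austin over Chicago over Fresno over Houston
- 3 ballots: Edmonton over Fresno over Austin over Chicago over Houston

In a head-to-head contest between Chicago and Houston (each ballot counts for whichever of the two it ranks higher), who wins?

Chicago

Chicago is ranked above Houston on 14 ballots; Houston above Chicago on 12.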